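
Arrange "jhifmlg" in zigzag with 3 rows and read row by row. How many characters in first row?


Zigzag "jhifmlg" into 3 rows:
Placing characters:
  'j' => row 0
  'h' => row 1
  'i' => row 2
  'f' => row 1
  'm' => row 0
  'l' => row 1
  'g' => row 2
Rows:
  Row 0: "jm"
  Row 1: "hfl"
  Row 2: "ig"
First row length: 2

2


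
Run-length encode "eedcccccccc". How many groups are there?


Input: eedcccccccc
Scanning for consecutive runs:
  Group 1: 'e' x 2 (positions 0-1)
  Group 2: 'd' x 1 (positions 2-2)
  Group 3: 'c' x 8 (positions 3-10)
Total groups: 3

3


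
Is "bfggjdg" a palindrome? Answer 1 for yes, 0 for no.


Input: bfggjdg
Reversed: gdjggfb
  Compare pos 0 ('b') with pos 6 ('g'): MISMATCH
  Compare pos 1 ('f') with pos 5 ('d'): MISMATCH
  Compare pos 2 ('g') with pos 4 ('j'): MISMATCH
Result: not a palindrome

0


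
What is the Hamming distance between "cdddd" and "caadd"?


Comparing "cdddd" and "caadd" position by position:
  Position 0: 'c' vs 'c' => same
  Position 1: 'd' vs 'a' => differ
  Position 2: 'd' vs 'a' => differ
  Position 3: 'd' vs 'd' => same
  Position 4: 'd' vs 'd' => same
Total differences (Hamming distance): 2

2


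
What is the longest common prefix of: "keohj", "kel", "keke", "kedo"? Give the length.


Words: keohj, kel, keke, kedo
  Position 0: all 'k' => match
  Position 1: all 'e' => match
  Position 2: ('o', 'l', 'k', 'd') => mismatch, stop
LCP = "ke" (length 2)

2


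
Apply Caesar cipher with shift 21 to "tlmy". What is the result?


Caesar cipher: shift "tlmy" by 21
  't' (pos 19) + 21 = pos 14 = 'o'
  'l' (pos 11) + 21 = pos 6 = 'g'
  'm' (pos 12) + 21 = pos 7 = 'h'
  'y' (pos 24) + 21 = pos 19 = 't'
Result: oght

oght


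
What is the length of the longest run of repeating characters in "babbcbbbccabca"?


Input: "babbcbbbccabca"
Scanning for longest run:
  Position 1 ('a'): new char, reset run to 1
  Position 2 ('b'): new char, reset run to 1
  Position 3 ('b'): continues run of 'b', length=2
  Position 4 ('c'): new char, reset run to 1
  Position 5 ('b'): new char, reset run to 1
  Position 6 ('b'): continues run of 'b', length=2
  Position 7 ('b'): continues run of 'b', length=3
  Position 8 ('c'): new char, reset run to 1
  Position 9 ('c'): continues run of 'c', length=2
  Position 10 ('a'): new char, reset run to 1
  Position 11 ('b'): new char, reset run to 1
  Position 12 ('c'): new char, reset run to 1
  Position 13 ('a'): new char, reset run to 1
Longest run: 'b' with length 3

3


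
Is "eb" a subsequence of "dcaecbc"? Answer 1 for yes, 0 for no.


Check if "eb" is a subsequence of "dcaecbc"
Greedy scan:
  Position 0 ('d'): no match needed
  Position 1 ('c'): no match needed
  Position 2 ('a'): no match needed
  Position 3 ('e'): matches sub[0] = 'e'
  Position 4 ('c'): no match needed
  Position 5 ('b'): matches sub[1] = 'b'
  Position 6 ('c'): no match needed
All 2 characters matched => is a subsequence

1


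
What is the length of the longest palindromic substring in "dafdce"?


Input: "dafdce"
Checking substrings for palindromes:
  No multi-char palindromic substrings found
Longest palindromic substring: "d" with length 1

1


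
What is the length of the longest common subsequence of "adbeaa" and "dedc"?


LCS of "adbeaa" and "dedc"
DP table:
           d    e    d    c
      0    0    0    0    0
  a   0    0    0    0    0
  d   0    1    1    1    1
  b   0    1    1    1    1
  e   0    1    2    2    2
  a   0    1    2    2    2
  a   0    1    2    2    2
LCS length = dp[6][4] = 2

2


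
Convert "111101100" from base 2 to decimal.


Input: "111101100" in base 2
Positional expansion:
  Digit '1' (value 1) x 2^8 = 256
  Digit '1' (value 1) x 2^7 = 128
  Digit '1' (value 1) x 2^6 = 64
  Digit '1' (value 1) x 2^5 = 32
  Digit '0' (value 0) x 2^4 = 0
  Digit '1' (value 1) x 2^3 = 8
  Digit '1' (value 1) x 2^2 = 4
  Digit '0' (value 0) x 2^1 = 0
  Digit '0' (value 0) x 2^0 = 0
Sum = 492

492


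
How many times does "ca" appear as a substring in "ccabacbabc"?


Searching for "ca" in "ccabacbabc"
Scanning each position:
  Position 0: "cc" => no
  Position 1: "ca" => MATCH
  Position 2: "ab" => no
  Position 3: "ba" => no
  Position 4: "ac" => no
  Position 5: "cb" => no
  Position 6: "ba" => no
  Position 7: "ab" => no
  Position 8: "bc" => no
Total occurrences: 1

1


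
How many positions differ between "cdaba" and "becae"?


Comparing "cdaba" and "becae" position by position:
  Position 0: 'c' vs 'b' => DIFFER
  Position 1: 'd' vs 'e' => DIFFER
  Position 2: 'a' vs 'c' => DIFFER
  Position 3: 'b' vs 'a' => DIFFER
  Position 4: 'a' vs 'e' => DIFFER
Positions that differ: 5

5


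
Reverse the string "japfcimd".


Input: japfcimd
Reading characters right to left:
  Position 7: 'd'
  Position 6: 'm'
  Position 5: 'i'
  Position 4: 'c'
  Position 3: 'f'
  Position 2: 'p'
  Position 1: 'a'
  Position 0: 'j'
Reversed: dmicfpaj

dmicfpaj


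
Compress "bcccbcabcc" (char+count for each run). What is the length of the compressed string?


Input: bcccbcabcc
Runs:
  'b' x 1 => "b1"
  'c' x 3 => "c3"
  'b' x 1 => "b1"
  'c' x 1 => "c1"
  'a' x 1 => "a1"
  'b' x 1 => "b1"
  'c' x 2 => "c2"
Compressed: "b1c3b1c1a1b1c2"
Compressed length: 14

14


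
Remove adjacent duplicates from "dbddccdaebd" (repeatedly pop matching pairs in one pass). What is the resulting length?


Input: dbddccdaebd
Stack-based adjacent duplicate removal:
  Read 'd': push. Stack: d
  Read 'b': push. Stack: db
  Read 'd': push. Stack: dbd
  Read 'd': matches stack top 'd' => pop. Stack: db
  Read 'c': push. Stack: dbc
  Read 'c': matches stack top 'c' => pop. Stack: db
  Read 'd': push. Stack: dbd
  Read 'a': push. Stack: dbda
  Read 'e': push. Stack: dbdae
  Read 'b': push. Stack: dbdaeb
  Read 'd': push. Stack: dbdaebd
Final stack: "dbdaebd" (length 7)

7


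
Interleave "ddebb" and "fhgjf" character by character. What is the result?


Interleaving "ddebb" and "fhgjf":
  Position 0: 'd' from first, 'f' from second => "df"
  Position 1: 'd' from first, 'h' from second => "dh"
  Position 2: 'e' from first, 'g' from second => "eg"
  Position 3: 'b' from first, 'j' from second => "bj"
  Position 4: 'b' from first, 'f' from second => "bf"
Result: dfdhegbjbf

dfdhegbjbf


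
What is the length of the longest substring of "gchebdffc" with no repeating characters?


Input: "gchebdffc"
Sliding window (track last position of each char):
  Position 0 ('g'): window [0,0] length 1 -- new best
  Position 1 ('c'): window [0,1] length 2 -- new best
  Position 2 ('h'): window [0,2] length 3 -- new best
  Position 3 ('e'): window [0,3] length 4 -- new best
  Position 4 ('b'): window [0,4] length 5 -- new best
  Position 5 ('d'): window [0,5] length 6 -- new best
  Position 6 ('f'): window [0,6] length 7 -- new best
  Position 7 ('f'): repeat (last at 6), move window start to 7
  Position 7 ('f'): window [7,7] length 1
  Position 8 ('c'): window [7,8] length 2
Longest substring with no repeats: "gchebdf" with length 7

7


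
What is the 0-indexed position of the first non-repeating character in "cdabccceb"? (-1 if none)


Input: cdabccceb
Character frequencies:
  'a': 1
  'b': 2
  'c': 4
  'd': 1
  'e': 1
Scanning left to right for freq == 1:
  Position 0 ('c'): freq=4, skip
  Position 1 ('d'): unique! => answer = 1

1


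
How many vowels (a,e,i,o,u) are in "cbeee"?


Input: cbeee
Checking each character:
  'c' at position 0: consonant
  'b' at position 1: consonant
  'e' at position 2: vowel (running total: 1)
  'e' at position 3: vowel (running total: 2)
  'e' at position 4: vowel (running total: 3)
Total vowels: 3

3


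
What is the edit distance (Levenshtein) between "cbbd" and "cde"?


Computing edit distance: "cbbd" -> "cde"
DP table:
           c    d    e
      0    1    2    3
  c   1    0    1    2
  b   2    1    1    2
  b   3    2    2    2
  d   4    3    2    3
Edit distance = dp[4][3] = 3

3


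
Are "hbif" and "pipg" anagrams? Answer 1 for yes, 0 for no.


Strings: "hbif", "pipg"
Sorted first:  bfhi
Sorted second: gipp
Differ at position 0: 'b' vs 'g' => not anagrams

0


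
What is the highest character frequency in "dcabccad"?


Input: dcabccad
Character counts:
  'a': 2
  'b': 1
  'c': 3
  'd': 2
Maximum frequency: 3

3


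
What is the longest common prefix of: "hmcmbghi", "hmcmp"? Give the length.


Words: hmcmbghi, hmcmp
  Position 0: all 'h' => match
  Position 1: all 'm' => match
  Position 2: all 'c' => match
  Position 3: all 'm' => match
  Position 4: ('b', 'p') => mismatch, stop
LCP = "hmcm" (length 4)

4


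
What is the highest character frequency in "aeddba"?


Input: aeddba
Character counts:
  'a': 2
  'b': 1
  'd': 2
  'e': 1
Maximum frequency: 2

2


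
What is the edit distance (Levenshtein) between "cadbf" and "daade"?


Computing edit distance: "cadbf" -> "daade"
DP table:
           d    a    a    d    e
      0    1    2    3    4    5
  c   1    1    2    3    4    5
  a   2    2    1    2    3    4
  d   3    2    2    2    2    3
  b   4    3    3    3    3    3
  f   5    4    4    4    4    4
Edit distance = dp[5][5] = 4

4


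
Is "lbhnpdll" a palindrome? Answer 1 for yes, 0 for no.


Input: lbhnpdll
Reversed: lldpnhbl
  Compare pos 0 ('l') with pos 7 ('l'): match
  Compare pos 1 ('b') with pos 6 ('l'): MISMATCH
  Compare pos 2 ('h') with pos 5 ('d'): MISMATCH
  Compare pos 3 ('n') with pos 4 ('p'): MISMATCH
Result: not a palindrome

0


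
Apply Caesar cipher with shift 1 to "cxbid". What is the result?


Caesar cipher: shift "cxbid" by 1
  'c' (pos 2) + 1 = pos 3 = 'd'
  'x' (pos 23) + 1 = pos 24 = 'y'
  'b' (pos 1) + 1 = pos 2 = 'c'
  'i' (pos 8) + 1 = pos 9 = 'j'
  'd' (pos 3) + 1 = pos 4 = 'e'
Result: dycje

dycje


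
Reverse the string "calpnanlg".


Input: calpnanlg
Reading characters right to left:
  Position 8: 'g'
  Position 7: 'l'
  Position 6: 'n'
  Position 5: 'a'
  Position 4: 'n'
  Position 3: 'p'
  Position 2: 'l'
  Position 1: 'a'
  Position 0: 'c'
Reversed: glnanplac

glnanplac


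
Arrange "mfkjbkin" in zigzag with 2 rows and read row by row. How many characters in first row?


Zigzag "mfkjbkin" into 2 rows:
Placing characters:
  'm' => row 0
  'f' => row 1
  'k' => row 0
  'j' => row 1
  'b' => row 0
  'k' => row 1
  'i' => row 0
  'n' => row 1
Rows:
  Row 0: "mkbi"
  Row 1: "fjkn"
First row length: 4

4


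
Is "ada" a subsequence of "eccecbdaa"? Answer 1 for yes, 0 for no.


Check if "ada" is a subsequence of "eccecbdaa"
Greedy scan:
  Position 0 ('e'): no match needed
  Position 1 ('c'): no match needed
  Position 2 ('c'): no match needed
  Position 3 ('e'): no match needed
  Position 4 ('c'): no match needed
  Position 5 ('b'): no match needed
  Position 6 ('d'): no match needed
  Position 7 ('a'): matches sub[0] = 'a'
  Position 8 ('a'): no match needed
Only matched 1/3 characters => not a subsequence

0


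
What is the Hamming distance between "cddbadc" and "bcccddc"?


Comparing "cddbadc" and "bcccddc" position by position:
  Position 0: 'c' vs 'b' => differ
  Position 1: 'd' vs 'c' => differ
  Position 2: 'd' vs 'c' => differ
  Position 3: 'b' vs 'c' => differ
  Position 4: 'a' vs 'd' => differ
  Position 5: 'd' vs 'd' => same
  Position 6: 'c' vs 'c' => same
Total differences (Hamming distance): 5

5


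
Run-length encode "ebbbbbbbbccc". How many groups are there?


Input: ebbbbbbbbccc
Scanning for consecutive runs:
  Group 1: 'e' x 1 (positions 0-0)
  Group 2: 'b' x 8 (positions 1-8)
  Group 3: 'c' x 3 (positions 9-11)
Total groups: 3

3


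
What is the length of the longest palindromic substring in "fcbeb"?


Input: "fcbeb"
Checking substrings for palindromes:
  [2:5] "beb" (len 3) => palindrome
Longest palindromic substring: "beb" with length 3

3


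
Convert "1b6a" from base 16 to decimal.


Input: "1b6a" in base 16
Positional expansion:
  Digit '1' (value 1) x 16^3 = 4096
  Digit 'b' (value 11) x 16^2 = 2816
  Digit '6' (value 6) x 16^1 = 96
  Digit 'a' (value 10) x 16^0 = 10
Sum = 7018

7018


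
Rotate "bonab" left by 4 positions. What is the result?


Input: "bonab", rotate left by 4
First 4 characters: "bona"
Remaining characters: "b"
Concatenate remaining + first: "b" + "bona" = "bbona"

bbona


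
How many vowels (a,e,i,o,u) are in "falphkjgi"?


Input: falphkjgi
Checking each character:
  'f' at position 0: consonant
  'a' at position 1: vowel (running total: 1)
  'l' at position 2: consonant
  'p' at position 3: consonant
  'h' at position 4: consonant
  'k' at position 5: consonant
  'j' at position 6: consonant
  'g' at position 7: consonant
  'i' at position 8: vowel (running total: 2)
Total vowels: 2

2


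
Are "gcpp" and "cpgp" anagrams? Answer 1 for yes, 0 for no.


Strings: "gcpp", "cpgp"
Sorted first:  cgpp
Sorted second: cgpp
Sorted forms match => anagrams

1


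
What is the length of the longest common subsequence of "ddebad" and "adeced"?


LCS of "ddebad" and "adeced"
DP table:
           a    d    e    c    e    d
      0    0    0    0    0    0    0
  d   0    0    1    1    1    1    1
  d   0    0    1    1    1    1    2
  e   0    0    1    2    2    2    2
  b   0    0    1    2    2    2    2
  a   0    1    1    2    2    2    2
  d   0    1    2    2    2    2    3
LCS length = dp[6][6] = 3

3


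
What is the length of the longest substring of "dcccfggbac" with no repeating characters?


Input: "dcccfggbac"
Sliding window (track last position of each char):
  Position 0 ('d'): window [0,0] length 1 -- new best
  Position 1 ('c'): window [0,1] length 2 -- new best
  Position 2 ('c'): repeat (last at 1), move window start to 2
  Position 2 ('c'): window [2,2] length 1
  Position 3 ('c'): repeat (last at 2), move window start to 3
  Position 3 ('c'): window [3,3] length 1
  Position 4 ('f'): window [3,4] length 2
  Position 5 ('g'): window [3,5] length 3 -- new best
  Position 6 ('g'): repeat (last at 5), move window start to 6
  Position 6 ('g'): window [6,6] length 1
  Position 7 ('b'): window [6,7] length 2
  Position 8 ('a'): window [6,8] length 3
  Position 9 ('c'): window [6,9] length 4 -- new best
Longest substring with no repeats: "gbac" with length 4

4


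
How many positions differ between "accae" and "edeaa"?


Comparing "accae" and "edeaa" position by position:
  Position 0: 'a' vs 'e' => DIFFER
  Position 1: 'c' vs 'd' => DIFFER
  Position 2: 'c' vs 'e' => DIFFER
  Position 3: 'a' vs 'a' => same
  Position 4: 'e' vs 'a' => DIFFER
Positions that differ: 4

4


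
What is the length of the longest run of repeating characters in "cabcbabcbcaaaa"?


Input: "cabcbabcbcaaaa"
Scanning for longest run:
  Position 1 ('a'): new char, reset run to 1
  Position 2 ('b'): new char, reset run to 1
  Position 3 ('c'): new char, reset run to 1
  Position 4 ('b'): new char, reset run to 1
  Position 5 ('a'): new char, reset run to 1
  Position 6 ('b'): new char, reset run to 1
  Position 7 ('c'): new char, reset run to 1
  Position 8 ('b'): new char, reset run to 1
  Position 9 ('c'): new char, reset run to 1
  Position 10 ('a'): new char, reset run to 1
  Position 11 ('a'): continues run of 'a', length=2
  Position 12 ('a'): continues run of 'a', length=3
  Position 13 ('a'): continues run of 'a', length=4
Longest run: 'a' with length 4

4


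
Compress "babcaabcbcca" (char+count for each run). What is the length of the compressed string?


Input: babcaabcbcca
Runs:
  'b' x 1 => "b1"
  'a' x 1 => "a1"
  'b' x 1 => "b1"
  'c' x 1 => "c1"
  'a' x 2 => "a2"
  'b' x 1 => "b1"
  'c' x 1 => "c1"
  'b' x 1 => "b1"
  'c' x 2 => "c2"
  'a' x 1 => "a1"
Compressed: "b1a1b1c1a2b1c1b1c2a1"
Compressed length: 20

20


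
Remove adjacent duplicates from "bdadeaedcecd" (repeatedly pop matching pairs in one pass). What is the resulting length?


Input: bdadeaedcecd
Stack-based adjacent duplicate removal:
  Read 'b': push. Stack: b
  Read 'd': push. Stack: bd
  Read 'a': push. Stack: bda
  Read 'd': push. Stack: bdad
  Read 'e': push. Stack: bdade
  Read 'a': push. Stack: bdadea
  Read 'e': push. Stack: bdadeae
  Read 'd': push. Stack: bdadeaed
  Read 'c': push. Stack: bdadeaedc
  Read 'e': push. Stack: bdadeaedce
  Read 'c': push. Stack: bdadeaedcec
  Read 'd': push. Stack: bdadeaedcecd
Final stack: "bdadeaedcecd" (length 12)

12


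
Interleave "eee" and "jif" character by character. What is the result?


Interleaving "eee" and "jif":
  Position 0: 'e' from first, 'j' from second => "ej"
  Position 1: 'e' from first, 'i' from second => "ei"
  Position 2: 'e' from first, 'f' from second => "ef"
Result: ejeief

ejeief


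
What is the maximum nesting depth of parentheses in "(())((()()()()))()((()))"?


Input: "(())((()()()()))()((()))"
Tracking depth:
  Position 0 '(': depth becomes 1
  Position 1 '(': depth becomes 2
  Position 2 ')': depth becomes 1
  Position 3 ')': depth becomes 0
  Position 4 '(': depth becomes 1
  Position 5 '(': depth becomes 2
  Position 6 '(': depth becomes 3
  Position 7 ')': depth becomes 2
  Position 8 '(': depth becomes 3
  Position 9 ')': depth becomes 2
  Position 10 '(': depth becomes 3
  Position 11 ')': depth becomes 2
  Position 12 '(': depth becomes 3
  Position 13 ')': depth becomes 2
  Position 14 ')': depth becomes 1
  Position 15 ')': depth becomes 0
  Position 16 '(': depth becomes 1
  Position 17 ')': depth becomes 0
  Position 18 '(': depth becomes 1
  Position 19 '(': depth becomes 2
  Position 20 '(': depth becomes 3
  Position 21 ')': depth becomes 2
  Position 22 ')': depth becomes 1
  Position 23 ')': depth becomes 0
Maximum depth reached: 3

3


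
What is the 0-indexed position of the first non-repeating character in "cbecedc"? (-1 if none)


Input: cbecedc
Character frequencies:
  'b': 1
  'c': 3
  'd': 1
  'e': 2
Scanning left to right for freq == 1:
  Position 0 ('c'): freq=3, skip
  Position 1 ('b'): unique! => answer = 1

1


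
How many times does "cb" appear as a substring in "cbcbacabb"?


Searching for "cb" in "cbcbacabb"
Scanning each position:
  Position 0: "cb" => MATCH
  Position 1: "bc" => no
  Position 2: "cb" => MATCH
  Position 3: "ba" => no
  Position 4: "ac" => no
  Position 5: "ca" => no
  Position 6: "ab" => no
  Position 7: "bb" => no
Total occurrences: 2

2


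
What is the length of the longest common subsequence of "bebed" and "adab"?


LCS of "bebed" and "adab"
DP table:
           a    d    a    b
      0    0    0    0    0
  b   0    0    0    0    1
  e   0    0    0    0    1
  b   0    0    0    0    1
  e   0    0    0    0    1
  d   0    0    1    1    1
LCS length = dp[5][4] = 1

1


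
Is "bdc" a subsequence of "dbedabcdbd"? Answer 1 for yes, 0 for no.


Check if "bdc" is a subsequence of "dbedabcdbd"
Greedy scan:
  Position 0 ('d'): no match needed
  Position 1 ('b'): matches sub[0] = 'b'
  Position 2 ('e'): no match needed
  Position 3 ('d'): matches sub[1] = 'd'
  Position 4 ('a'): no match needed
  Position 5 ('b'): no match needed
  Position 6 ('c'): matches sub[2] = 'c'
  Position 7 ('d'): no match needed
  Position 8 ('b'): no match needed
  Position 9 ('d'): no match needed
All 3 characters matched => is a subsequence

1


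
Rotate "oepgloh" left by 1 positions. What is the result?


Input: "oepgloh", rotate left by 1
First 1 characters: "o"
Remaining characters: "epgloh"
Concatenate remaining + first: "epgloh" + "o" = "epgloho"

epgloho


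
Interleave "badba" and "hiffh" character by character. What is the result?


Interleaving "badba" and "hiffh":
  Position 0: 'b' from first, 'h' from second => "bh"
  Position 1: 'a' from first, 'i' from second => "ai"
  Position 2: 'd' from first, 'f' from second => "df"
  Position 3: 'b' from first, 'f' from second => "bf"
  Position 4: 'a' from first, 'h' from second => "ah"
Result: bhaidfbfah

bhaidfbfah


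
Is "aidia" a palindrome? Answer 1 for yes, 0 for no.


Input: aidia
Reversed: aidia
  Compare pos 0 ('a') with pos 4 ('a'): match
  Compare pos 1 ('i') with pos 3 ('i'): match
Result: palindrome

1


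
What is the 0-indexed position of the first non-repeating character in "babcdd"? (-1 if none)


Input: babcdd
Character frequencies:
  'a': 1
  'b': 2
  'c': 1
  'd': 2
Scanning left to right for freq == 1:
  Position 0 ('b'): freq=2, skip
  Position 1 ('a'): unique! => answer = 1

1


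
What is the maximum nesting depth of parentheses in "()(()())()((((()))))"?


Input: "()(()())()((((()))))"
Tracking depth:
  Position 0 '(': depth becomes 1
  Position 1 ')': depth becomes 0
  Position 2 '(': depth becomes 1
  Position 3 '(': depth becomes 2
  Position 4 ')': depth becomes 1
  Position 5 '(': depth becomes 2
  Position 6 ')': depth becomes 1
  Position 7 ')': depth becomes 0
  Position 8 '(': depth becomes 1
  Position 9 ')': depth becomes 0
  Position 10 '(': depth becomes 1
  Position 11 '(': depth becomes 2
  Position 12 '(': depth becomes 3
  Position 13 '(': depth becomes 4
  Position 14 '(': depth becomes 5
  Position 15 ')': depth becomes 4
  Position 16 ')': depth becomes 3
  Position 17 ')': depth becomes 2
  Position 18 ')': depth becomes 1
  Position 19 ')': depth becomes 0
Maximum depth reached: 5

5


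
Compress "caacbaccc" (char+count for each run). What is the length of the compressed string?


Input: caacbaccc
Runs:
  'c' x 1 => "c1"
  'a' x 2 => "a2"
  'c' x 1 => "c1"
  'b' x 1 => "b1"
  'a' x 1 => "a1"
  'c' x 3 => "c3"
Compressed: "c1a2c1b1a1c3"
Compressed length: 12

12


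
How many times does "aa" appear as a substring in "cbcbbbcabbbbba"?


Searching for "aa" in "cbcbbbcabbbbba"
Scanning each position:
  Position 0: "cb" => no
  Position 1: "bc" => no
  Position 2: "cb" => no
  Position 3: "bb" => no
  Position 4: "bb" => no
  Position 5: "bc" => no
  Position 6: "ca" => no
  Position 7: "ab" => no
  Position 8: "bb" => no
  Position 9: "bb" => no
  Position 10: "bb" => no
  Position 11: "bb" => no
  Position 12: "ba" => no
Total occurrences: 0

0


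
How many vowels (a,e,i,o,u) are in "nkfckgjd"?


Input: nkfckgjd
Checking each character:
  'n' at position 0: consonant
  'k' at position 1: consonant
  'f' at position 2: consonant
  'c' at position 3: consonant
  'k' at position 4: consonant
  'g' at position 5: consonant
  'j' at position 6: consonant
  'd' at position 7: consonant
Total vowels: 0

0


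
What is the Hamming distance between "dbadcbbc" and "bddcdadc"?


Comparing "dbadcbbc" and "bddcdadc" position by position:
  Position 0: 'd' vs 'b' => differ
  Position 1: 'b' vs 'd' => differ
  Position 2: 'a' vs 'd' => differ
  Position 3: 'd' vs 'c' => differ
  Position 4: 'c' vs 'd' => differ
  Position 5: 'b' vs 'a' => differ
  Position 6: 'b' vs 'd' => differ
  Position 7: 'c' vs 'c' => same
Total differences (Hamming distance): 7

7


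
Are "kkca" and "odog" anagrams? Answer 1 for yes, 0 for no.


Strings: "kkca", "odog"
Sorted first:  ackk
Sorted second: dgoo
Differ at position 0: 'a' vs 'd' => not anagrams

0


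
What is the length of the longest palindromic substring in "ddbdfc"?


Input: "ddbdfc"
Checking substrings for palindromes:
  [1:4] "dbd" (len 3) => palindrome
  [0:2] "dd" (len 2) => palindrome
Longest palindromic substring: "dbd" with length 3

3


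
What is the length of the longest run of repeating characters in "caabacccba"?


Input: "caabacccba"
Scanning for longest run:
  Position 1 ('a'): new char, reset run to 1
  Position 2 ('a'): continues run of 'a', length=2
  Position 3 ('b'): new char, reset run to 1
  Position 4 ('a'): new char, reset run to 1
  Position 5 ('c'): new char, reset run to 1
  Position 6 ('c'): continues run of 'c', length=2
  Position 7 ('c'): continues run of 'c', length=3
  Position 8 ('b'): new char, reset run to 1
  Position 9 ('a'): new char, reset run to 1
Longest run: 'c' with length 3

3


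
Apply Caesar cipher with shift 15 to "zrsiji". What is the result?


Caesar cipher: shift "zrsiji" by 15
  'z' (pos 25) + 15 = pos 14 = 'o'
  'r' (pos 17) + 15 = pos 6 = 'g'
  's' (pos 18) + 15 = pos 7 = 'h'
  'i' (pos 8) + 15 = pos 23 = 'x'
  'j' (pos 9) + 15 = pos 24 = 'y'
  'i' (pos 8) + 15 = pos 23 = 'x'
Result: oghxyx

oghxyx


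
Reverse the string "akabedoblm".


Input: akabedoblm
Reading characters right to left:
  Position 9: 'm'
  Position 8: 'l'
  Position 7: 'b'
  Position 6: 'o'
  Position 5: 'd'
  Position 4: 'e'
  Position 3: 'b'
  Position 2: 'a'
  Position 1: 'k'
  Position 0: 'a'
Reversed: mlbodebaka

mlbodebaka


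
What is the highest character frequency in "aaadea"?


Input: aaadea
Character counts:
  'a': 4
  'd': 1
  'e': 1
Maximum frequency: 4

4


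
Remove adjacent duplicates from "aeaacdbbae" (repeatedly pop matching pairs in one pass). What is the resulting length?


Input: aeaacdbbae
Stack-based adjacent duplicate removal:
  Read 'a': push. Stack: a
  Read 'e': push. Stack: ae
  Read 'a': push. Stack: aea
  Read 'a': matches stack top 'a' => pop. Stack: ae
  Read 'c': push. Stack: aec
  Read 'd': push. Stack: aecd
  Read 'b': push. Stack: aecdb
  Read 'b': matches stack top 'b' => pop. Stack: aecd
  Read 'a': push. Stack: aecda
  Read 'e': push. Stack: aecdae
Final stack: "aecdae" (length 6)

6


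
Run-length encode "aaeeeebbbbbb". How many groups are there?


Input: aaeeeebbbbbb
Scanning for consecutive runs:
  Group 1: 'a' x 2 (positions 0-1)
  Group 2: 'e' x 4 (positions 2-5)
  Group 3: 'b' x 6 (positions 6-11)
Total groups: 3

3


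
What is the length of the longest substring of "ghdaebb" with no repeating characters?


Input: "ghdaebb"
Sliding window (track last position of each char):
  Position 0 ('g'): window [0,0] length 1 -- new best
  Position 1 ('h'): window [0,1] length 2 -- new best
  Position 2 ('d'): window [0,2] length 3 -- new best
  Position 3 ('a'): window [0,3] length 4 -- new best
  Position 4 ('e'): window [0,4] length 5 -- new best
  Position 5 ('b'): window [0,5] length 6 -- new best
  Position 6 ('b'): repeat (last at 5), move window start to 6
  Position 6 ('b'): window [6,6] length 1
Longest substring with no repeats: "ghdaeb" with length 6

6


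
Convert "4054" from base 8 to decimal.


Input: "4054" in base 8
Positional expansion:
  Digit '4' (value 4) x 8^3 = 2048
  Digit '0' (value 0) x 8^2 = 0
  Digit '5' (value 5) x 8^1 = 40
  Digit '4' (value 4) x 8^0 = 4
Sum = 2092

2092


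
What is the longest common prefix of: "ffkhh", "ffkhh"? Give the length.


Words: ffkhh, ffkhh
  Position 0: all 'f' => match
  Position 1: all 'f' => match
  Position 2: all 'k' => match
  Position 3: all 'h' => match
  Position 4: all 'h' => match
LCP = "ffkhh" (length 5)

5


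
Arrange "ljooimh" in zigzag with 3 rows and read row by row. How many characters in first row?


Zigzag "ljooimh" into 3 rows:
Placing characters:
  'l' => row 0
  'j' => row 1
  'o' => row 2
  'o' => row 1
  'i' => row 0
  'm' => row 1
  'h' => row 2
Rows:
  Row 0: "li"
  Row 1: "jom"
  Row 2: "oh"
First row length: 2

2


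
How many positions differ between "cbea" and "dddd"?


Comparing "cbea" and "dddd" position by position:
  Position 0: 'c' vs 'd' => DIFFER
  Position 1: 'b' vs 'd' => DIFFER
  Position 2: 'e' vs 'd' => DIFFER
  Position 3: 'a' vs 'd' => DIFFER
Positions that differ: 4

4


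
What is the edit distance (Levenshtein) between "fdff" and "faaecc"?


Computing edit distance: "fdff" -> "faaecc"
DP table:
           f    a    a    e    c    c
      0    1    2    3    4    5    6
  f   1    0    1    2    3    4    5
  d   2    1    1    2    3    4    5
  f   3    2    2    2    3    4    5
  f   4    3    3    3    3    4    5
Edit distance = dp[4][6] = 5

5


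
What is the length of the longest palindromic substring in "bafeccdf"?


Input: "bafeccdf"
Checking substrings for palindromes:
  [4:6] "cc" (len 2) => palindrome
Longest palindromic substring: "cc" with length 2

2


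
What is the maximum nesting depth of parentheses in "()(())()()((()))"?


Input: "()(())()()((()))"
Tracking depth:
  Position 0 '(': depth becomes 1
  Position 1 ')': depth becomes 0
  Position 2 '(': depth becomes 1
  Position 3 '(': depth becomes 2
  Position 4 ')': depth becomes 1
  Position 5 ')': depth becomes 0
  Position 6 '(': depth becomes 1
  Position 7 ')': depth becomes 0
  Position 8 '(': depth becomes 1
  Position 9 ')': depth becomes 0
  Position 10 '(': depth becomes 1
  Position 11 '(': depth becomes 2
  Position 12 '(': depth becomes 3
  Position 13 ')': depth becomes 2
  Position 14 ')': depth becomes 1
  Position 15 ')': depth becomes 0
Maximum depth reached: 3

3


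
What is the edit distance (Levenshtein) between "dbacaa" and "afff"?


Computing edit distance: "dbacaa" -> "afff"
DP table:
           a    f    f    f
      0    1    2    3    4
  d   1    1    2    3    4
  b   2    2    2    3    4
  a   3    2    3    3    4
  c   4    3    3    4    4
  a   5    4    4    4    5
  a   6    5    5    5    5
Edit distance = dp[6][4] = 5

5


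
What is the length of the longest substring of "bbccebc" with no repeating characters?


Input: "bbccebc"
Sliding window (track last position of each char):
  Position 0 ('b'): window [0,0] length 1 -- new best
  Position 1 ('b'): repeat (last at 0), move window start to 1
  Position 1 ('b'): window [1,1] length 1
  Position 2 ('c'): window [1,2] length 2 -- new best
  Position 3 ('c'): repeat (last at 2), move window start to 3
  Position 3 ('c'): window [3,3] length 1
  Position 4 ('e'): window [3,4] length 2
  Position 5 ('b'): window [3,5] length 3 -- new best
  Position 6 ('c'): repeat (last at 3), move window start to 4
  Position 6 ('c'): window [4,6] length 3
Longest substring with no repeats: "ceb" with length 3

3


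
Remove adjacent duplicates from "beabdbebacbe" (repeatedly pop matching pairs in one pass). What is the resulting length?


Input: beabdbebacbe
Stack-based adjacent duplicate removal:
  Read 'b': push. Stack: b
  Read 'e': push. Stack: be
  Read 'a': push. Stack: bea
  Read 'b': push. Stack: beab
  Read 'd': push. Stack: beabd
  Read 'b': push. Stack: beabdb
  Read 'e': push. Stack: beabdbe
  Read 'b': push. Stack: beabdbeb
  Read 'a': push. Stack: beabdbeba
  Read 'c': push. Stack: beabdbebac
  Read 'b': push. Stack: beabdbebacb
  Read 'e': push. Stack: beabdbebacbe
Final stack: "beabdbebacbe" (length 12)

12


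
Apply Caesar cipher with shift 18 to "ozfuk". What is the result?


Caesar cipher: shift "ozfuk" by 18
  'o' (pos 14) + 18 = pos 6 = 'g'
  'z' (pos 25) + 18 = pos 17 = 'r'
  'f' (pos 5) + 18 = pos 23 = 'x'
  'u' (pos 20) + 18 = pos 12 = 'm'
  'k' (pos 10) + 18 = pos 2 = 'c'
Result: grxmc

grxmc


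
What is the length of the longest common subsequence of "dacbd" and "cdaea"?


LCS of "dacbd" and "cdaea"
DP table:
           c    d    a    e    a
      0    0    0    0    0    0
  d   0    0    1    1    1    1
  a   0    0    1    2    2    2
  c   0    1    1    2    2    2
  b   0    1    1    2    2    2
  d   0    1    2    2    2    2
LCS length = dp[5][5] = 2

2


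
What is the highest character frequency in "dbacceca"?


Input: dbacceca
Character counts:
  'a': 2
  'b': 1
  'c': 3
  'd': 1
  'e': 1
Maximum frequency: 3

3


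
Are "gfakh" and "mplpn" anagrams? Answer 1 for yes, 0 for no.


Strings: "gfakh", "mplpn"
Sorted first:  afghk
Sorted second: lmnpp
Differ at position 0: 'a' vs 'l' => not anagrams

0


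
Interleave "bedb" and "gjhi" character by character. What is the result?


Interleaving "bedb" and "gjhi":
  Position 0: 'b' from first, 'g' from second => "bg"
  Position 1: 'e' from first, 'j' from second => "ej"
  Position 2: 'd' from first, 'h' from second => "dh"
  Position 3: 'b' from first, 'i' from second => "bi"
Result: bgejdhbi

bgejdhbi


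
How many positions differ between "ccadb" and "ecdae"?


Comparing "ccadb" and "ecdae" position by position:
  Position 0: 'c' vs 'e' => DIFFER
  Position 1: 'c' vs 'c' => same
  Position 2: 'a' vs 'd' => DIFFER
  Position 3: 'd' vs 'a' => DIFFER
  Position 4: 'b' vs 'e' => DIFFER
Positions that differ: 4

4


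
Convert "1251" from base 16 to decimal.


Input: "1251" in base 16
Positional expansion:
  Digit '1' (value 1) x 16^3 = 4096
  Digit '2' (value 2) x 16^2 = 512
  Digit '5' (value 5) x 16^1 = 80
  Digit '1' (value 1) x 16^0 = 1
Sum = 4689

4689


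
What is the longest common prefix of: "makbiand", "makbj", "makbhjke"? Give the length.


Words: makbiand, makbj, makbhjke
  Position 0: all 'm' => match
  Position 1: all 'a' => match
  Position 2: all 'k' => match
  Position 3: all 'b' => match
  Position 4: ('i', 'j', 'h') => mismatch, stop
LCP = "makb" (length 4)

4


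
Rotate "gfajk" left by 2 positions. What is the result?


Input: "gfajk", rotate left by 2
First 2 characters: "gf"
Remaining characters: "ajk"
Concatenate remaining + first: "ajk" + "gf" = "ajkgf"

ajkgf


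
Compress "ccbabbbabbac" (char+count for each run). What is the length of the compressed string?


Input: ccbabbbabbac
Runs:
  'c' x 2 => "c2"
  'b' x 1 => "b1"
  'a' x 1 => "a1"
  'b' x 3 => "b3"
  'a' x 1 => "a1"
  'b' x 2 => "b2"
  'a' x 1 => "a1"
  'c' x 1 => "c1"
Compressed: "c2b1a1b3a1b2a1c1"
Compressed length: 16

16


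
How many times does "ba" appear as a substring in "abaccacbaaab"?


Searching for "ba" in "abaccacbaaab"
Scanning each position:
  Position 0: "ab" => no
  Position 1: "ba" => MATCH
  Position 2: "ac" => no
  Position 3: "cc" => no
  Position 4: "ca" => no
  Position 5: "ac" => no
  Position 6: "cb" => no
  Position 7: "ba" => MATCH
  Position 8: "aa" => no
  Position 9: "aa" => no
  Position 10: "ab" => no
Total occurrences: 2

2


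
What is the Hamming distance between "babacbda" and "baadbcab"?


Comparing "babacbda" and "baadbcab" position by position:
  Position 0: 'b' vs 'b' => same
  Position 1: 'a' vs 'a' => same
  Position 2: 'b' vs 'a' => differ
  Position 3: 'a' vs 'd' => differ
  Position 4: 'c' vs 'b' => differ
  Position 5: 'b' vs 'c' => differ
  Position 6: 'd' vs 'a' => differ
  Position 7: 'a' vs 'b' => differ
Total differences (Hamming distance): 6

6


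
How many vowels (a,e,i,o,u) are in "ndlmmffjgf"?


Input: ndlmmffjgf
Checking each character:
  'n' at position 0: consonant
  'd' at position 1: consonant
  'l' at position 2: consonant
  'm' at position 3: consonant
  'm' at position 4: consonant
  'f' at position 5: consonant
  'f' at position 6: consonant
  'j' at position 7: consonant
  'g' at position 8: consonant
  'f' at position 9: consonant
Total vowels: 0

0


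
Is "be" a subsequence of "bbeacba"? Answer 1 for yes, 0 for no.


Check if "be" is a subsequence of "bbeacba"
Greedy scan:
  Position 0 ('b'): matches sub[0] = 'b'
  Position 1 ('b'): no match needed
  Position 2 ('e'): matches sub[1] = 'e'
  Position 3 ('a'): no match needed
  Position 4 ('c'): no match needed
  Position 5 ('b'): no match needed
  Position 6 ('a'): no match needed
All 2 characters matched => is a subsequence

1


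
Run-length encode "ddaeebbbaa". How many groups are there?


Input: ddaeebbbaa
Scanning for consecutive runs:
  Group 1: 'd' x 2 (positions 0-1)
  Group 2: 'a' x 1 (positions 2-2)
  Group 3: 'e' x 2 (positions 3-4)
  Group 4: 'b' x 3 (positions 5-7)
  Group 5: 'a' x 2 (positions 8-9)
Total groups: 5

5


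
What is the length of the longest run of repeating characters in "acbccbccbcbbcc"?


Input: "acbccbccbcbbcc"
Scanning for longest run:
  Position 1 ('c'): new char, reset run to 1
  Position 2 ('b'): new char, reset run to 1
  Position 3 ('c'): new char, reset run to 1
  Position 4 ('c'): continues run of 'c', length=2
  Position 5 ('b'): new char, reset run to 1
  Position 6 ('c'): new char, reset run to 1
  Position 7 ('c'): continues run of 'c', length=2
  Position 8 ('b'): new char, reset run to 1
  Position 9 ('c'): new char, reset run to 1
  Position 10 ('b'): new char, reset run to 1
  Position 11 ('b'): continues run of 'b', length=2
  Position 12 ('c'): new char, reset run to 1
  Position 13 ('c'): continues run of 'c', length=2
Longest run: 'c' with length 2

2


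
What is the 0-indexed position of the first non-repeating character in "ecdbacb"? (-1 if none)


Input: ecdbacb
Character frequencies:
  'a': 1
  'b': 2
  'c': 2
  'd': 1
  'e': 1
Scanning left to right for freq == 1:
  Position 0 ('e'): unique! => answer = 0

0


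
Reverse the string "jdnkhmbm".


Input: jdnkhmbm
Reading characters right to left:
  Position 7: 'm'
  Position 6: 'b'
  Position 5: 'm'
  Position 4: 'h'
  Position 3: 'k'
  Position 2: 'n'
  Position 1: 'd'
  Position 0: 'j'
Reversed: mbmhkndj

mbmhkndj


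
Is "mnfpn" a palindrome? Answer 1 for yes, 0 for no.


Input: mnfpn
Reversed: npfnm
  Compare pos 0 ('m') with pos 4 ('n'): MISMATCH
  Compare pos 1 ('n') with pos 3 ('p'): MISMATCH
Result: not a palindrome

0


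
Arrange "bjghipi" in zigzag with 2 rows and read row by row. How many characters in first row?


Zigzag "bjghipi" into 2 rows:
Placing characters:
  'b' => row 0
  'j' => row 1
  'g' => row 0
  'h' => row 1
  'i' => row 0
  'p' => row 1
  'i' => row 0
Rows:
  Row 0: "bgii"
  Row 1: "jhp"
First row length: 4

4


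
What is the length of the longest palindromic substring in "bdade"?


Input: "bdade"
Checking substrings for palindromes:
  [1:4] "dad" (len 3) => palindrome
Longest palindromic substring: "dad" with length 3

3


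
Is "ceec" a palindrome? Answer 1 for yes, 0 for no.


Input: ceec
Reversed: ceec
  Compare pos 0 ('c') with pos 3 ('c'): match
  Compare pos 1 ('e') with pos 2 ('e'): match
Result: palindrome

1


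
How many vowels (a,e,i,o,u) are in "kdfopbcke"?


Input: kdfopbcke
Checking each character:
  'k' at position 0: consonant
  'd' at position 1: consonant
  'f' at position 2: consonant
  'o' at position 3: vowel (running total: 1)
  'p' at position 4: consonant
  'b' at position 5: consonant
  'c' at position 6: consonant
  'k' at position 7: consonant
  'e' at position 8: vowel (running total: 2)
Total vowels: 2

2


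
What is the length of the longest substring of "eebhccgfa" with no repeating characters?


Input: "eebhccgfa"
Sliding window (track last position of each char):
  Position 0 ('e'): window [0,0] length 1 -- new best
  Position 1 ('e'): repeat (last at 0), move window start to 1
  Position 1 ('e'): window [1,1] length 1
  Position 2 ('b'): window [1,2] length 2 -- new best
  Position 3 ('h'): window [1,3] length 3 -- new best
  Position 4 ('c'): window [1,4] length 4 -- new best
  Position 5 ('c'): repeat (last at 4), move window start to 5
  Position 5 ('c'): window [5,5] length 1
  Position 6 ('g'): window [5,6] length 2
  Position 7 ('f'): window [5,7] length 3
  Position 8 ('a'): window [5,8] length 4
Longest substring with no repeats: "ebhc" with length 4

4


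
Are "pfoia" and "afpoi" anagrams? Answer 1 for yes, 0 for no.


Strings: "pfoia", "afpoi"
Sorted first:  afiop
Sorted second: afiop
Sorted forms match => anagrams

1


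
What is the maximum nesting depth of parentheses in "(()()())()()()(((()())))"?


Input: "(()()())()()()(((()())))"
Tracking depth:
  Position 0 '(': depth becomes 1
  Position 1 '(': depth becomes 2
  Position 2 ')': depth becomes 1
  Position 3 '(': depth becomes 2
  Position 4 ')': depth becomes 1
  Position 5 '(': depth becomes 2
  Position 6 ')': depth becomes 1
  Position 7 ')': depth becomes 0
  Position 8 '(': depth becomes 1
  Position 9 ')': depth becomes 0
  Position 10 '(': depth becomes 1
  Position 11 ')': depth becomes 0
  Position 12 '(': depth becomes 1
  Position 13 ')': depth becomes 0
  Position 14 '(': depth becomes 1
  Position 15 '(': depth becomes 2
  Position 16 '(': depth becomes 3
  Position 17 '(': depth becomes 4
  Position 18 ')': depth becomes 3
  Position 19 '(': depth becomes 4
  Position 20 ')': depth becomes 3
  Position 21 ')': depth becomes 2
  Position 22 ')': depth becomes 1
  Position 23 ')': depth becomes 0
Maximum depth reached: 4

4


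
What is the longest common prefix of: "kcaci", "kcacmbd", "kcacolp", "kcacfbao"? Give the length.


Words: kcaci, kcacmbd, kcacolp, kcacfbao
  Position 0: all 'k' => match
  Position 1: all 'c' => match
  Position 2: all 'a' => match
  Position 3: all 'c' => match
  Position 4: ('i', 'm', 'o', 'f') => mismatch, stop
LCP = "kcac" (length 4)

4
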